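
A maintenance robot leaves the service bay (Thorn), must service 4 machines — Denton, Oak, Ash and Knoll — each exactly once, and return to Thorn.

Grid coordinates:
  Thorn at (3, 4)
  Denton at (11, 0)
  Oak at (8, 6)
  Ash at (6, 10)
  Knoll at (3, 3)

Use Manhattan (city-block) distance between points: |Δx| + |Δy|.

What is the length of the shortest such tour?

36 — the shortest possible round trip.

Thorn-Denton-Oak-Ash-Knoll-Thorn: 12+9+6+10+1 = 38
Thorn-Denton-Oak-Knoll-Ash-Thorn: 12+9+8+10+9 = 48
Thorn-Denton-Ash-Oak-Knoll-Thorn: 12+15+6+8+1 = 42
Thorn-Denton-Ash-Knoll-Oak-Thorn: 12+15+10+8+7 = 52
Thorn-Denton-Knoll-Oak-Ash-Thorn: 12+11+8+6+9 = 46
Thorn-Denton-Knoll-Ash-Oak-Thorn: 12+11+10+6+7 = 46
Thorn-Oak-Denton-Ash-Knoll-Thorn: 7+9+15+10+1 = 42
Thorn-Oak-Denton-Knoll-Ash-Thorn: 7+9+11+10+9 = 46
Thorn-Oak-Ash-Denton-Knoll-Thorn: 7+6+15+11+1 = 40
Thorn-Oak-Knoll-Denton-Ash-Thorn: 7+8+11+15+9 = 50
Thorn-Ash-Denton-Oak-Knoll-Thorn: 9+15+9+8+1 = 42
Thorn-Ash-Oak-Denton-Knoll-Thorn: 9+6+9+11+1 = 36
The minimum is 36.
One optimal route: Thorn → Ash → Oak → Denton → Knoll → Thorn (or its reverse).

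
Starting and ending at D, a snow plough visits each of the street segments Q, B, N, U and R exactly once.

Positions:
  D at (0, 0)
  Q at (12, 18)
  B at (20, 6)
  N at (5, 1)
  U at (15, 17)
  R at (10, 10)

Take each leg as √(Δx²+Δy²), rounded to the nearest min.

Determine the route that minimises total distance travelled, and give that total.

D→Q→B→N→U→R→D: 22+14+16+19+9+14 = 94
D→Q→B→N→R→U→D: 22+14+16+10+9+23 = 94
D→Q→B→U→N→R→D: 22+14+12+19+10+14 = 91
D→Q→B→U→R→N→D: 22+14+12+9+10+5 = 72
D→Q→B→R→N→U→D: 22+14+11+10+19+23 = 99
D→Q→B→R→U→N→D: 22+14+11+9+19+5 = 80
D→Q→N→B→U→R→D: 22+18+16+12+9+14 = 91
D→Q→N→B→R→U→D: 22+18+16+11+9+23 = 99
D→Q→N→U→B→R→D: 22+18+19+12+11+14 = 96
D→Q→N→U→R→B→D: 22+18+19+9+11+21 = 100
D→Q→N→R→B→U→D: 22+18+10+11+12+23 = 96
D→Q→N→R→U→B→D: 22+18+10+9+12+21 = 92
D→Q→U→B→N→R→D: 22+3+12+16+10+14 = 77
D→Q→U→B→R→N→D: 22+3+12+11+10+5 = 63
… (46 more)
D→N→B→U→Q→R→D: 5+16+12+3+8+14 = 58  ← best
The minimum is 58.
One optimal route: D → N → B → U → Q → R → D (or its reverse).

Minimum total distance: 58 min.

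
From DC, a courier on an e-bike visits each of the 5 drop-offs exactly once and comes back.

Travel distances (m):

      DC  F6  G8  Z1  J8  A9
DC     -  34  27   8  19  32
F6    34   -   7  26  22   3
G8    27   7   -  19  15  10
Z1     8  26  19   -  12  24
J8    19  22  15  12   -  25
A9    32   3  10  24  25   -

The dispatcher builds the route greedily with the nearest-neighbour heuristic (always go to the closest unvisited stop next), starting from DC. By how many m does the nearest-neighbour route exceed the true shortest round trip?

Excess over optimum: 1 m.

DC: Z1=8, J8=19, G8=27, A9=32, F6=34 ⇒ Z1
Z1: J8=12, G8=19, A9=24, F6=26 ⇒ J8
J8: G8=15, F6=22, A9=25 ⇒ G8
G8: F6=7, A9=10 ⇒ F6
F6: A9=3 ⇒ A9
NN route DC → Z1 → J8 → G8 → F6 → A9 → DC costs 77.
Optimal: DC → Z1 → A9 → F6 → G8 → J8 → DC costs 76 (by enumerating all 60 distinct tours).
Excess = 77 − 76 = 1.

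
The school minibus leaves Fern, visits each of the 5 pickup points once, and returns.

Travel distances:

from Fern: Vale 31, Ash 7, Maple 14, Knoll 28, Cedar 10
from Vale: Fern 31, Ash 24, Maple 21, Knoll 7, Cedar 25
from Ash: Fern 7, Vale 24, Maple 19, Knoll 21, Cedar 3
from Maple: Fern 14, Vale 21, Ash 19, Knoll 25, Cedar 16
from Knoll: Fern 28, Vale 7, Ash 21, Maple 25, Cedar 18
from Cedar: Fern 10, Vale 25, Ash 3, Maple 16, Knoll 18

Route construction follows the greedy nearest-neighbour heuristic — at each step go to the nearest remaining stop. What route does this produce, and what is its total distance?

Total distance 82 via the nearest-neighbour route Fern → Ash → Cedar → Maple → Vale → Knoll → Fern.

Fern → [Ash:7 / Cedar:10 / Maple:14 / Knoll:28 / Vale:31] → Ash (7)
Ash → [Cedar:3 / Maple:19 / Knoll:21 / Vale:24] → Cedar (3)
Cedar → [Maple:16 / Knoll:18 / Vale:25] → Maple (16)
Maple → [Vale:21 / Knoll:25] → Vale (21)
Vale → [Knoll:7] → Knoll (7)
Return Knoll→Fern: 28.
Total = 7 + 3 + 16 + 21 + 7 + 28 = 82.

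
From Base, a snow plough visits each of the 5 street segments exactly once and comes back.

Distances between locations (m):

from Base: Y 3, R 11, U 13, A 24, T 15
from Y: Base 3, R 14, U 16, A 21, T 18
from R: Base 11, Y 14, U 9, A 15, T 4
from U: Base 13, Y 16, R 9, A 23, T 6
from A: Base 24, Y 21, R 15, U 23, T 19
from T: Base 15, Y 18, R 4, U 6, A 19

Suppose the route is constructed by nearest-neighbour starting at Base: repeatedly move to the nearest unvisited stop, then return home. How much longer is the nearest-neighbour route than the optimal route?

From Base: Y=3, R=11, U=13, T=15, A=24 → choose Y (3).
From Y: R=14, U=16, T=18, A=21 → choose R (14).
From R: T=4, U=9, A=15 → choose T (4).
From T: U=6, A=19 → choose U (6).
From U: A=23 → choose A (23).
NN route Base → Y → R → T → U → A → Base costs 74.
Optimal: Base → Y → A → R → T → U → Base costs 62 (by enumerating all 60 distinct tours).
Excess = 74 − 62 = 12.

The nearest-neighbour route is 12 m longer than optimal.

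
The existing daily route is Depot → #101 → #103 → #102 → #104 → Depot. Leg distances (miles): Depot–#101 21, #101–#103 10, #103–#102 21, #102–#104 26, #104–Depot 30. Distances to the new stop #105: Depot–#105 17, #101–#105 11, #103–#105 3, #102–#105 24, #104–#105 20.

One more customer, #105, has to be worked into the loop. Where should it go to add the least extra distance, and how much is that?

Minimum extra distance: 4 miles, inserting #105 between #101 and #103.

Insertion cost between consecutive stops i–j is d(i,#105) + d(#105,j) − d(i,j):
  between Depot and #101: 17 + 11 − 21 = 7
  between #101 and #103: 11 + 3 − 10 = 4
  between #103 and #102: 3 + 24 − 21 = 6
  between #102 and #104: 24 + 20 − 26 = 18
  between #104 and Depot: 20 + 17 − 30 = 7
Cheapest insertion is between #101 and #103, adding 4.
New total = 108 + 4 = 112.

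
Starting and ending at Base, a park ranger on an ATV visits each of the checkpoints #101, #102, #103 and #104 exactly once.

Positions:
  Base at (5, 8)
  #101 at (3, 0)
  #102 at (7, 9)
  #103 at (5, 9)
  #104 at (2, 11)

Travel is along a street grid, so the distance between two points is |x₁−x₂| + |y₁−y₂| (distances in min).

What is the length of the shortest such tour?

Base→#101→#102→#103→#104→Base: 10+13+2+5+6 = 36
Base→#101→#102→#104→#103→Base: 10+13+7+5+1 = 36
Base→#101→#103→#102→#104→Base: 10+11+2+7+6 = 36
Base→#101→#103→#104→#102→Base: 10+11+5+7+3 = 36
Base→#101→#104→#102→#103→Base: 10+12+7+2+1 = 32
Base→#101→#104→#103→#102→Base: 10+12+5+2+3 = 32
Base→#102→#101→#103→#104→Base: 3+13+11+5+6 = 38
Base→#102→#101→#104→#103→Base: 3+13+12+5+1 = 34
Base→#102→#103→#101→#104→Base: 3+2+11+12+6 = 34
Base→#102→#104→#101→#103→Base: 3+7+12+11+1 = 34
Base→#103→#101→#102→#104→Base: 1+11+13+7+6 = 38
Base→#103→#102→#101→#104→Base: 1+2+13+12+6 = 34
The minimum is 32.
One optimal route: Base → #101 → #104 → #102 → #103 → Base (or its reverse).

Minimum total distance: 32 min.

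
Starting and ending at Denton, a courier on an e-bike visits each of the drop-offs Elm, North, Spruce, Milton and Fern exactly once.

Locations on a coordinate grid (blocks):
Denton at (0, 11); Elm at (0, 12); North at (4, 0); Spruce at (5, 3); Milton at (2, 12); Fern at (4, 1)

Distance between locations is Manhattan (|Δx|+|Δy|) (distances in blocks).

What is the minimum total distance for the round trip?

With 5 stops there are 5!/2 = 60 distinct round trips (a route and its reverse cost the same).
Denton-Elm-North-Spruce-Milton-Fern-Denton: 1+16+4+12+13+14 = 60
Denton-Elm-North-Spruce-Fern-Milton-Denton: 1+16+4+3+13+3 = 40
Denton-Elm-North-Milton-Spruce-Fern-Denton: 1+16+14+12+3+14 = 60
Denton-Elm-North-Milton-Fern-Spruce-Denton: 1+16+14+13+3+13 = 60
Denton-Elm-North-Fern-Spruce-Milton-Denton: 1+16+1+3+12+3 = 36
Denton-Elm-North-Fern-Milton-Spruce-Denton: 1+16+1+13+12+13 = 56
Denton-Elm-Spruce-North-Milton-Fern-Denton: 1+14+4+14+13+14 = 60
Denton-Elm-Spruce-North-Fern-Milton-Denton: 1+14+4+1+13+3 = 36
Denton-Elm-Spruce-Milton-North-Fern-Denton: 1+14+12+14+1+14 = 56
Denton-Elm-Spruce-Milton-Fern-North-Denton: 1+14+12+13+1+15 = 56
Denton-Elm-Spruce-Fern-North-Milton-Denton: 1+14+3+1+14+3 = 36
Denton-Elm-Spruce-Fern-Milton-North-Denton: 1+14+3+13+14+15 = 60
Denton-Elm-Milton-North-Spruce-Fern-Denton: 1+2+14+4+3+14 = 38
Denton-Elm-Milton-North-Fern-Spruce-Denton: 1+2+14+1+3+13 = 34
… (46 more)
The minimum is 34.
One optimal route: Denton → Elm → Milton → North → Fern → Spruce → Denton (or its reverse).

Shortest round trip = 34 blocks.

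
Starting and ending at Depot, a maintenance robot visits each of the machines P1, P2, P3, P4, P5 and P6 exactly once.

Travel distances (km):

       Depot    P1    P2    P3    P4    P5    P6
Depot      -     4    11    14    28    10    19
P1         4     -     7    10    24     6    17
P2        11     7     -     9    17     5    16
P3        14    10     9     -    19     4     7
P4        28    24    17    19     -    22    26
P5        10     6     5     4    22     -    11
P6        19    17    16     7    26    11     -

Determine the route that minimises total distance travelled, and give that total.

Depot - P1 - P2 - P3 - P4 - P5 - P6 - Depot: 4+7+9+19+22+11+19 = 91
Depot - P1 - P2 - P3 - P4 - P6 - P5 - Depot: 4+7+9+19+26+11+10 = 86
Depot - P1 - P2 - P3 - P5 - P4 - P6 - Depot: 4+7+9+4+22+26+19 = 91
Depot - P1 - P2 - P3 - P5 - P6 - P4 - Depot: 4+7+9+4+11+26+28 = 89
Depot - P1 - P2 - P3 - P6 - P4 - P5 - Depot: 4+7+9+7+26+22+10 = 85
Depot - P1 - P2 - P3 - P6 - P5 - P4 - Depot: 4+7+9+7+11+22+28 = 88
Depot - P1 - P2 - P4 - P3 - P5 - P6 - Depot: 4+7+17+19+4+11+19 = 81
Depot - P1 - P2 - P4 - P3 - P6 - P5 - Depot: 4+7+17+19+7+11+10 = 75
… (352 more)
The minimum is 75.
One optimal route: Depot → P1 → P2 → P4 → P3 → P6 → P5 → Depot (or its reverse).

75 km — the shortest possible round trip.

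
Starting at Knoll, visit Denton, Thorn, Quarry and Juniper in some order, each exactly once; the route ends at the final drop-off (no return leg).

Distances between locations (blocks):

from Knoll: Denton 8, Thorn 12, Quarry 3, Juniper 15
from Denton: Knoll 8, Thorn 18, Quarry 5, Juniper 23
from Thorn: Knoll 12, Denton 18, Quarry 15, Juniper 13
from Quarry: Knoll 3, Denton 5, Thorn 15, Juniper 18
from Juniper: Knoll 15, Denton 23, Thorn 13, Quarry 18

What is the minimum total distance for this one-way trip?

There are 4! = 24 possible orderings.
Knoll→Denton→Thorn→Quarry→Juniper: 8+18+15+18 = 59
Knoll→Denton→Thorn→Juniper→Quarry: 8+18+13+18 = 57
Knoll→Denton→Quarry→Thorn→Juniper: 8+5+15+13 = 41
Knoll→Denton→Quarry→Juniper→Thorn: 8+5+18+13 = 44
Knoll→Denton→Juniper→Thorn→Quarry: 8+23+13+15 = 59
Knoll→Denton→Juniper→Quarry→Thorn: 8+23+18+15 = 64
Knoll→Thorn→Denton→Quarry→Juniper: 12+18+5+18 = 53
Knoll→Thorn→Denton→Juniper→Quarry: 12+18+23+18 = 71
Knoll→Thorn→Quarry→Denton→Juniper: 12+15+5+23 = 55
Knoll→Thorn→Quarry→Juniper→Denton: 12+15+18+23 = 68
Knoll→Thorn→Juniper→Denton→Quarry: 12+13+23+5 = 53
Knoll→Thorn→Juniper→Quarry→Denton: 12+13+18+5 = 48
Knoll→Quarry→Denton→Thorn→Juniper: 3+5+18+13 = 39
Knoll→Quarry→Denton→Juniper→Thorn: 3+5+23+13 = 44
… (10 more)
The minimum is 39.
One shortest path: Knoll → Quarry → Denton → Thorn → Juniper.

Shortest open route: 39 blocks.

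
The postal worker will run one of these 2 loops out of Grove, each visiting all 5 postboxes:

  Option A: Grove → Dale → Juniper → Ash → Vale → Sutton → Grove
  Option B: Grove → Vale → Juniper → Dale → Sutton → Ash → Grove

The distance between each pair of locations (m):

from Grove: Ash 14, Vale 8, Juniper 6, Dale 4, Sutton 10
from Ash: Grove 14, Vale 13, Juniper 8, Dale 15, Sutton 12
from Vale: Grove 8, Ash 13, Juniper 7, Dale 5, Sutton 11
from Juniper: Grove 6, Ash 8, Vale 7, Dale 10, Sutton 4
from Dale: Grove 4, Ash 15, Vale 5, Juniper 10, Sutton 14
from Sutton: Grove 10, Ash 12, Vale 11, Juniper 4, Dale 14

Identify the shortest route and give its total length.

Option A: 4 + 10 + 8 + 13 + 11 + 10 = 56
Option B: 8 + 7 + 10 + 14 + 12 + 14 = 65

Shortest is Option A, total 56 m.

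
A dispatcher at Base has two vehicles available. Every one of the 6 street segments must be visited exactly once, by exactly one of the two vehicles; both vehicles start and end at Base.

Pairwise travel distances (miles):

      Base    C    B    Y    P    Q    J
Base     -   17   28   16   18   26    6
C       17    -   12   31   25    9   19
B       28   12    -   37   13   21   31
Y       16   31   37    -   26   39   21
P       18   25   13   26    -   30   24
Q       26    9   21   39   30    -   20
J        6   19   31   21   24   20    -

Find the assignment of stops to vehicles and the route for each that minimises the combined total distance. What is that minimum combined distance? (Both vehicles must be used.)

Minimum combined distance: 110 miles.

Try each way of splitting the stops between the two vehicles (each non-empty) and, for each split, find the best tour for each vehicle:
  {C} + {B, Y, P, Q, J}: 34 + 102 = 136
  {B} + {C, Y, P, Q, J}: 56 + 102 = 158
  {C, B} + {Y, P, Q, J}: 57 + 98 = 155
  {Y} + {C, B, P, Q, J}: 32 + 78 = 110
  {C, Y} + {B, P, Q, J}: 64 + 78 = 142
  {B, Y} + {C, P, Q, J}: 81 + 78 = 159
  … (31 splits in total)
Best: vehicle 1 Base → Y → Base = 32; vehicle 2 Base → P → B → C → Q → J → Base = 78; combined 110.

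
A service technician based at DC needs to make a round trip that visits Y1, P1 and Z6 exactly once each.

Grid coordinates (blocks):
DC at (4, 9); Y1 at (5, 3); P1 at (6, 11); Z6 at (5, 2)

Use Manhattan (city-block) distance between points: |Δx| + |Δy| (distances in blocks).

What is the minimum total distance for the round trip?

Minimum total distance: 22 blocks.

With 3 stops there are 3!/2 = 3 distinct round trips (a route and its reverse cost the same).
DC → Y1 → P1 → Z6 → DC: 7+9+10+8 = 34
DC → Y1 → Z6 → P1 → DC: 7+1+10+4 = 22
DC → P1 → Y1 → Z6 → DC: 4+9+1+8 = 22
The minimum is 22.
One optimal route: DC → Y1 → Z6 → P1 → DC (or its reverse).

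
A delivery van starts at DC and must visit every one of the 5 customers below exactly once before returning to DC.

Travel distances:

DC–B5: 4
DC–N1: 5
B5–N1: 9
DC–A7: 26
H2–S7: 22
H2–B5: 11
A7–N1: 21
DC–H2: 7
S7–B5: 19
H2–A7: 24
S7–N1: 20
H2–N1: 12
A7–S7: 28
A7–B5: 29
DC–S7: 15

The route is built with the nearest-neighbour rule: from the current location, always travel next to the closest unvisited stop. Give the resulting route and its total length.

Nearest-neighbour total = 101; route DC → B5 → N1 → H2 → S7 → A7 → DC.

From DC: distances to unvisited — B5=4, N1=5, H2=7, S7=15, A7=26. Nearest is B5 (4).
From B5: distances to unvisited — N1=9, H2=11, S7=19, A7=29. Nearest is N1 (9).
From N1: distances to unvisited — H2=12, S7=20, A7=21. Nearest is H2 (12).
From H2: distances to unvisited — S7=22, A7=24. Nearest is S7 (22).
From S7: distances to unvisited — A7=28. Nearest is A7 (28).
Return A7→DC: 26.
Total = 4 + 9 + 12 + 22 + 28 + 26 = 101.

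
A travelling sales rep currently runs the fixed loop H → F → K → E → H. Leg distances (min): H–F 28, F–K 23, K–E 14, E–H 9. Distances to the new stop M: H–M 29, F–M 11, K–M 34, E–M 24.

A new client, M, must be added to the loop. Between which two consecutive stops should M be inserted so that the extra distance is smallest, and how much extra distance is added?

Insertion cost between consecutive stops i–j is d(i,M) + d(M,j) − d(i,j):
  between H and F: 29 + 11 − 28 = 12
  between F and K: 11 + 34 − 23 = 22
  between K and E: 34 + 24 − 14 = 44
  between E and H: 24 + 29 − 9 = 44
Cheapest insertion is between H and F, adding 12.
New total = 74 + 12 = 86.

+12 min — insert M between H and F.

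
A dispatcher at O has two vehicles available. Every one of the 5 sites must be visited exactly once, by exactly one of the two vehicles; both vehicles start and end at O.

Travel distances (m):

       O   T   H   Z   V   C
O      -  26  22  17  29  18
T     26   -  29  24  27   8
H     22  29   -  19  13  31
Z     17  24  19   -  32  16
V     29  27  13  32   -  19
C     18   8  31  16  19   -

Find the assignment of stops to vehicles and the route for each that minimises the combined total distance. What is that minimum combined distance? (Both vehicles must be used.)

Minimum combined distance: 122 m.

There are 2^4 − 1 = 15 ways to divide the 5 stops into two non-empty groups. For each, the best each vehicle can do is its own shortest tour through its group:
  {T} + {H, Z, V, C}: 52 + 86 = 138
  {H} + {T, Z, V, C}: 44 + 97 = 141
  {T, H} + {Z, V, C}: 77 + 81 = 158
  {Z} + {T, H, V, C}: 34 + 88 = 122
  {T, Z} + {H, V, C}: 67 + 72 = 139
  {H, Z} + {T, V, C}: 58 + 82 = 140
  … (15 splits in total)
Best: vehicle 1 O → Z → O = 34; vehicle 2 O → T → C → V → H → O = 88; combined 122.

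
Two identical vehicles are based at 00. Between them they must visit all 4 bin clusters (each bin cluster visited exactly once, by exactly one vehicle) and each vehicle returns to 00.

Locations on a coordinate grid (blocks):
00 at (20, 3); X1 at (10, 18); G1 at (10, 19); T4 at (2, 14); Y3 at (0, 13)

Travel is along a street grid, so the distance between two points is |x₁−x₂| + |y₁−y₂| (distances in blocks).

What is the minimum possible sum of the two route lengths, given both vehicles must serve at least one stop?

Minimum combined distance: 114 blocks.

Check every non-empty split of the stops between the two vehicles; for each half take its own optimal tour:
  {X1} + {G1, T4, Y3}: 50 + 72 = 122
  {G1} + {X1, T4, Y3}: 52 + 70 = 122
  {X1, G1} + {T4, Y3}: 52 + 62 = 114
  {T4} + {X1, G1, Y3}: 58 + 72 = 130
  {X1, T4} + {G1, Y3}: 66 + 72 = 138
  {G1, T4} + {X1, Y3}: 68 + 70 = 138
  … (7 splits in total)
Best: vehicle 1 00 → X1 → G1 → 00 = 52; vehicle 2 00 → T4 → Y3 → 00 = 62; combined 114.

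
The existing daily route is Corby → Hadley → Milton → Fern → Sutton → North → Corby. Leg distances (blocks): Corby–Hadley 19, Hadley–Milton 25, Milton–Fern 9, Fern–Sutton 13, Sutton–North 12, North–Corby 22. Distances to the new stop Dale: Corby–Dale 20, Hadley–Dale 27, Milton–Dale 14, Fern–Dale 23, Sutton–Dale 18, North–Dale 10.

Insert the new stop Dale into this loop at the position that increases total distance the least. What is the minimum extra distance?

Insertion cost between consecutive stops i–j is d(i,Dale) + d(Dale,j) − d(i,j):
  between Corby and Hadley: 20 + 27 − 19 = 28
  between Hadley and Milton: 27 + 14 − 25 = 16
  between Milton and Fern: 14 + 23 − 9 = 28
  between Fern and Sutton: 23 + 18 − 13 = 28
  between Sutton and North: 18 + 10 − 12 = 16
  between North and Corby: 10 + 20 − 22 = 8
Cheapest insertion is between North and Corby, adding 8.
New total = 100 + 8 = 108.

+8 blocks — insert Dale between North and Corby.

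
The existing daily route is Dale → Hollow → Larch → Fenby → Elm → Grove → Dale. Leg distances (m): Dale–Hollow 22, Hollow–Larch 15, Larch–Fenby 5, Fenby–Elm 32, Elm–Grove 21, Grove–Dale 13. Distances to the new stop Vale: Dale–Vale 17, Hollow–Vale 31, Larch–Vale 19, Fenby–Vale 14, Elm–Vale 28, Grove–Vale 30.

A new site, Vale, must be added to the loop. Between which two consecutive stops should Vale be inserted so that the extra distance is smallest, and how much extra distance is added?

Insertion cost between consecutive stops i–j is d(i,Vale) + d(Vale,j) − d(i,j):
  between Dale and Hollow: 17 + 31 − 22 = 26
  between Hollow and Larch: 31 + 19 − 15 = 35
  between Larch and Fenby: 19 + 14 − 5 = 28
  between Fenby and Elm: 14 + 28 − 32 = 10
  between Elm and Grove: 28 + 30 − 21 = 37
  between Grove and Dale: 30 + 17 − 13 = 34
Cheapest insertion is between Fenby and Elm, adding 10.
New total = 108 + 10 = 118.

Adding 10 m by placing Vale on the Fenby–Elm leg.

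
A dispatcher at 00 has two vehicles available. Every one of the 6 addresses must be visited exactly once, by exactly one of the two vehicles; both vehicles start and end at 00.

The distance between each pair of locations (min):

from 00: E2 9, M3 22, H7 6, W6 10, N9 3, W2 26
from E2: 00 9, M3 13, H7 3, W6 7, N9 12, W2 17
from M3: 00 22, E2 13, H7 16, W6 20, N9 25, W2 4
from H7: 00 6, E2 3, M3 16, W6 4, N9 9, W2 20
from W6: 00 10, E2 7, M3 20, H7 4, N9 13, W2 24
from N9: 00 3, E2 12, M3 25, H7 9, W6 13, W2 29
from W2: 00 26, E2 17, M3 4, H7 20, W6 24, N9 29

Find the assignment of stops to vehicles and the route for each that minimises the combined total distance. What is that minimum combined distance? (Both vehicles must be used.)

Minimum combined distance: 66 min.

There are 2^5 − 1 = 31 ways to divide the 6 stops into two non-empty groups. For each, the best each vehicle can do is its own shortest tour through its group:
  {E2} + {M3, H7, W6, N9, W2}: 18 + 66 = 84
  {M3} + {E2, H7, W6, N9, W2}: 44 + 66 = 110
  {E2, M3} + {H7, W6, N9, W2}: 44 + 66 = 110
  {H7} + {E2, M3, W6, N9, W2}: 12 + 66 = 78
  {E2, H7} + {M3, W6, N9, W2}: 18 + 66 = 84
  {M3, H7} + {E2, W6, N9, W2}: 44 + 66 = 110
  … (31 splits in total)
  {N9} + {E2, M3, H7, W6, W2}: 6 + 60 = 66  ← best
Best: vehicle 1 00 → N9 → 00 = 6; vehicle 2 00 → E2 → M3 → W2 → H7 → W6 → 00 = 60; combined 66.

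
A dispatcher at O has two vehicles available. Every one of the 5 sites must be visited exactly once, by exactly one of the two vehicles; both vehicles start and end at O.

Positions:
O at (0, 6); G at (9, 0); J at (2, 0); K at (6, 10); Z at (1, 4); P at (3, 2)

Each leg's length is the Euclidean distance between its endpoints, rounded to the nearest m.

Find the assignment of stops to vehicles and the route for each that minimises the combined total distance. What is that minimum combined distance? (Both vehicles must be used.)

Check every non-empty split of the stops between the two vehicles; for each half take its own optimal tour:
  {G} + {J, K, Z, P}: 22 + 24 = 46
  {J} + {G, K, Z, P}: 12 + 28 = 40
  {G, J} + {K, Z, P}: 24 + 21 = 45
  {K} + {G, J, Z, P}: 14 + 24 = 38
  {G, K} + {J, Z, P}: 28 + 13 = 41
  {J, K} + {G, Z, P}: 24 + 22 = 46
  … (15 splits in total)
  {Z} + {G, J, K, P}: 4 + 31 = 35  ← best
Best: vehicle 1 O → Z → O = 4; vehicle 2 O → J → P → G → K → O = 31; combined 35.

Minimum combined distance: 35 m.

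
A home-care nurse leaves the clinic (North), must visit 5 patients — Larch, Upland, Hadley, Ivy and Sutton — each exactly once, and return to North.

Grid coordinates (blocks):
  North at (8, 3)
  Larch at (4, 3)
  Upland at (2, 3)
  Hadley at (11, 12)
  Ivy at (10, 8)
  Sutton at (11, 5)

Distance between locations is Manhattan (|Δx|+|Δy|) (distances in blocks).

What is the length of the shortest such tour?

North-Larch-Upland-Hadley-Ivy-Sutton-North: 4+2+18+5+4+5 = 38
North-Larch-Upland-Hadley-Sutton-Ivy-North: 4+2+18+7+4+7 = 42
North-Larch-Upland-Ivy-Hadley-Sutton-North: 4+2+13+5+7+5 = 36
North-Larch-Upland-Ivy-Sutton-Hadley-North: 4+2+13+4+7+12 = 42
North-Larch-Upland-Sutton-Hadley-Ivy-North: 4+2+11+7+5+7 = 36
North-Larch-Upland-Sutton-Ivy-Hadley-North: 4+2+11+4+5+12 = 38
North-Larch-Hadley-Upland-Ivy-Sutton-North: 4+16+18+13+4+5 = 60
North-Larch-Hadley-Upland-Sutton-Ivy-North: 4+16+18+11+4+7 = 60
North-Larch-Hadley-Ivy-Upland-Sutton-North: 4+16+5+13+11+5 = 54
North-Larch-Hadley-Ivy-Sutton-Upland-North: 4+16+5+4+11+6 = 46
North-Larch-Hadley-Sutton-Upland-Ivy-North: 4+16+7+11+13+7 = 58
North-Larch-Hadley-Sutton-Ivy-Upland-North: 4+16+7+4+13+6 = 50
North-Larch-Ivy-Upland-Hadley-Sutton-North: 4+11+13+18+7+5 = 58
North-Larch-Ivy-Upland-Sutton-Hadley-North: 4+11+13+11+7+12 = 58
… (46 more)
The minimum is 36.
One optimal route: North → Larch → Upland → Ivy → Hadley → Sutton → North (or its reverse).

Shortest round trip = 36 blocks.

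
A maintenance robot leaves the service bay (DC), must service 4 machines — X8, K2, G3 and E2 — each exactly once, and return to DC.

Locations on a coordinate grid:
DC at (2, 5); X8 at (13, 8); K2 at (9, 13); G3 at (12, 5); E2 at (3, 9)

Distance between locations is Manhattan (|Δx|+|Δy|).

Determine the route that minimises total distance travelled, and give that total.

With 4 stops there are 4!/2 = 12 distinct round trips (a route and its reverse cost the same).
DC → X8 → K2 → G3 → E2 → DC: 14+9+11+13+5 = 52
DC → X8 → K2 → E2 → G3 → DC: 14+9+10+13+10 = 56
DC → X8 → G3 → K2 → E2 → DC: 14+4+11+10+5 = 44
DC → X8 → G3 → E2 → K2 → DC: 14+4+13+10+15 = 56
DC → X8 → E2 → K2 → G3 → DC: 14+11+10+11+10 = 56
DC → X8 → E2 → G3 → K2 → DC: 14+11+13+11+15 = 64
DC → K2 → X8 → G3 → E2 → DC: 15+9+4+13+5 = 46
DC → K2 → X8 → E2 → G3 → DC: 15+9+11+13+10 = 58
DC → K2 → G3 → X8 → E2 → DC: 15+11+4+11+5 = 46
DC → K2 → E2 → X8 → G3 → DC: 15+10+11+4+10 = 50
DC → G3 → X8 → K2 → E2 → DC: 10+4+9+10+5 = 38
DC → G3 → K2 → X8 → E2 → DC: 10+11+9+11+5 = 46
The minimum is 38.
One optimal route: DC → G3 → X8 → K2 → E2 → DC (or its reverse).

Shortest round trip = 38.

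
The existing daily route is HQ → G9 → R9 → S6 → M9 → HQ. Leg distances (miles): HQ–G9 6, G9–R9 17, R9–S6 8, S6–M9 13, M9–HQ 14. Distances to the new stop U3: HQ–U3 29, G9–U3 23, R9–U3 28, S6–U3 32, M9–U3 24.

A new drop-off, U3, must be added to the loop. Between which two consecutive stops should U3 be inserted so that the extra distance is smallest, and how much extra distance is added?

Insertion cost between consecutive stops i–j is d(i,U3) + d(U3,j) − d(i,j):
  between HQ and G9: 29 + 23 − 6 = 46
  between G9 and R9: 23 + 28 − 17 = 34
  between R9 and S6: 28 + 32 − 8 = 52
  between S6 and M9: 32 + 24 − 13 = 43
  between M9 and HQ: 24 + 29 − 14 = 39
Cheapest insertion is between G9 and R9, adding 34.
New total = 58 + 34 = 92.

Minimum extra distance: 34 miles, inserting U3 between G9 and R9.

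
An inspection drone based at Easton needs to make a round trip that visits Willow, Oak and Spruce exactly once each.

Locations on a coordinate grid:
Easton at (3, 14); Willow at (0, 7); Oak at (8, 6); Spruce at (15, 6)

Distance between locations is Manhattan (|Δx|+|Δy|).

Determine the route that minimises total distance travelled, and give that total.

There are 3 distinct closed tours to check (reversals are equivalent).
Easton - Willow - Oak - Spruce - Easton: 10+9+7+20 = 46
Easton - Willow - Spruce - Oak - Easton: 10+16+7+13 = 46
Easton - Oak - Willow - Spruce - Easton: 13+9+16+20 = 58
The minimum is 46.
One optimal route: Easton → Willow → Oak → Spruce → Easton (or its reverse).

Shortest round trip = 46.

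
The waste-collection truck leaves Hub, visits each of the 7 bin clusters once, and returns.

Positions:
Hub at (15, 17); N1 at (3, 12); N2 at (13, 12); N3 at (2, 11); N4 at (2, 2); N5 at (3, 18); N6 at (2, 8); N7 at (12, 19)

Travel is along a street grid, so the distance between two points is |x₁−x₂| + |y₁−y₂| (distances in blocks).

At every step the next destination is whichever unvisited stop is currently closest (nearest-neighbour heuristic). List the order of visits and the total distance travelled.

Hub → [N7:5 / N2:7 / N5:13 / N1:17 / N3:19 / N6:22 / N4:28] → N7 (5)
N7 → [N2:8 / N5:10 / N1:16 / N3:18 / N6:21 / N4:27] → N2 (8)
N2 → [N1:10 / N3:12 / N6:15 / N5:16 / N4:21] → N1 (10)
N1 → [N3:2 / N6:5 / N5:6 / N4:11] → N3 (2)
N3 → [N6:3 / N5:8 / N4:9] → N6 (3)
N6 → [N4:6 / N5:11] → N4 (6)
N4 → [N5:17] → N5 (17)
Return N5→Hub: 13.
Total = 5 + 8 + 10 + 2 + 3 + 6 + 17 + 13 = 64.

Nearest-neighbour total = 64 blocks; route Hub → N7 → N2 → N1 → N3 → N6 → N4 → N5 → Hub.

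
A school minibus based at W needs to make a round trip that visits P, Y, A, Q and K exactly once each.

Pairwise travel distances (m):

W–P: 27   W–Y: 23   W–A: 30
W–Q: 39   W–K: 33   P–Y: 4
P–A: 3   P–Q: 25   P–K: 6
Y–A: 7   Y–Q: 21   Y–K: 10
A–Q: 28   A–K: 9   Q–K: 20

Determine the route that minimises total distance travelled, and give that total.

Shortest round trip = 98 m.

W → P → Y → A → Q → K → W: 27+4+7+28+20+33 = 119
W → P → Y → A → K → Q → W: 27+4+7+9+20+39 = 106
W → P → Y → Q → A → K → W: 27+4+21+28+9+33 = 122
W → P → Y → Q → K → A → W: 27+4+21+20+9+30 = 111
W → P → Y → K → A → Q → W: 27+4+10+9+28+39 = 117
W → P → Y → K → Q → A → W: 27+4+10+20+28+30 = 119
W → P → A → Y → Q → K → W: 27+3+7+21+20+33 = 111
W → P → A → Y → K → Q → W: 27+3+7+10+20+39 = 106
W → P → A → Q → Y → K → W: 27+3+28+21+10+33 = 122
W → P → A → Q → K → Y → W: 27+3+28+20+10+23 = 111
W → P → A → K → Y → Q → W: 27+3+9+10+21+39 = 109
W → P → A → K → Q → Y → W: 27+3+9+20+21+23 = 103
W → P → Q → Y → A → K → W: 27+25+21+7+9+33 = 122
W → P → Q → Y → K → A → W: 27+25+21+10+9+30 = 122
… (46 more)
W → Y → P → A → K → Q → W: 23+4+3+9+20+39 = 98  ← best
The minimum is 98.
One optimal route: W → Y → P → A → K → Q → W (or its reverse).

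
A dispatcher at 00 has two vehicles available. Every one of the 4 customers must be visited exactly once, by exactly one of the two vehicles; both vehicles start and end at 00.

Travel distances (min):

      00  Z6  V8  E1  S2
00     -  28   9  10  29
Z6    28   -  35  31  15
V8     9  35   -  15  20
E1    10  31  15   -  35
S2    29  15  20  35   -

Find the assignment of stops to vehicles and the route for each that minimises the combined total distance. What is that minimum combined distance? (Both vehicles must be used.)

Try each way of splitting the stops between the two vehicles (each non-empty) and, for each split, find the best tour for each vehicle:
  {Z6} + {V8, E1, S2}: 56 + 74 = 130
  {V8} + {Z6, E1, S2}: 18 + 85 = 103
  {Z6, V8} + {E1, S2}: 72 + 74 = 146
  {E1} + {Z6, V8, S2}: 20 + 72 = 92
  {Z6, E1} + {V8, S2}: 69 + 58 = 127
  {V8, E1} + {Z6, S2}: 34 + 72 = 106
  … (7 splits in total)
Best: vehicle 1 00 → E1 → 00 = 20; vehicle 2 00 → Z6 → S2 → V8 → 00 = 72; combined 92.

92 min — the smallest possible combined total.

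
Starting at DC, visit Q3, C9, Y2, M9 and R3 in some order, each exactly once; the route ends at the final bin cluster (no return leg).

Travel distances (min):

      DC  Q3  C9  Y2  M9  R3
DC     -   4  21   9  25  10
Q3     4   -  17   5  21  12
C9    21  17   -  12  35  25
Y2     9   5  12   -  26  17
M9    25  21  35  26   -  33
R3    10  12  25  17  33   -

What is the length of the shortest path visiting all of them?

There are 5! = 120 possible orderings.
DC→Q3→C9→Y2→M9→R3: 4+17+12+26+33 = 92
DC→Q3→C9→Y2→R3→M9: 4+17+12+17+33 = 83
DC→Q3→C9→M9→Y2→R3: 4+17+35+26+17 = 99
DC→Q3→C9→M9→R3→Y2: 4+17+35+33+17 = 106
DC→Q3→C9→R3→Y2→M9: 4+17+25+17+26 = 89
DC→Q3→C9→R3→M9→Y2: 4+17+25+33+26 = 105
DC→Q3→Y2→C9→M9→R3: 4+5+12+35+33 = 89
DC→Q3→Y2→C9→R3→M9: 4+5+12+25+33 = 79
DC→Q3→Y2→M9→C9→R3: 4+5+26+35+25 = 95
DC→Q3→Y2→M9→R3→C9: 4+5+26+33+25 = 93
DC→Q3→Y2→R3→C9→M9: 4+5+17+25+35 = 86
DC→Q3→Y2→R3→M9→C9: 4+5+17+33+35 = 94
DC→Q3→M9→C9→Y2→R3: 4+21+35+12+17 = 89
DC→Q3→M9→C9→R3→Y2: 4+21+35+25+17 = 102
… (106 more)
DC→R3→C9→Y2→Q3→M9: 10+25+12+5+21 = 73  ← best
The minimum is 73.
One shortest path: DC → R3 → C9 → Y2 → Q3 → M9.

Minimum one-way distance = 73 min.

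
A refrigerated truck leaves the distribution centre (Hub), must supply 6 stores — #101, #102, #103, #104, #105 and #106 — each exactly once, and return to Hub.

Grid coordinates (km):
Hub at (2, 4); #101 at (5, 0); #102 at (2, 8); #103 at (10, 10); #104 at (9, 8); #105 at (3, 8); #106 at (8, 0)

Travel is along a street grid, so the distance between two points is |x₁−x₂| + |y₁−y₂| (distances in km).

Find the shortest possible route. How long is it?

With 6 stops there are 6!/2 = 360 distinct round trips (a route and its reverse cost the same).
Hub-#101-#102-#103-#104-#105-#106-Hub: 7+11+10+3+6+13+10 = 60
Hub-#101-#102-#103-#104-#106-#105-Hub: 7+11+10+3+9+13+5 = 58
Hub-#101-#102-#103-#105-#104-#106-Hub: 7+11+10+9+6+9+10 = 62
Hub-#101-#102-#103-#105-#106-#104-Hub: 7+11+10+9+13+9+11 = 70
Hub-#101-#102-#103-#106-#104-#105-Hub: 7+11+10+12+9+6+5 = 60
Hub-#101-#102-#103-#106-#105-#104-Hub: 7+11+10+12+13+6+11 = 70
Hub-#101-#102-#104-#103-#105-#106-Hub: 7+11+7+3+9+13+10 = 60
Hub-#101-#102-#104-#103-#106-#105-Hub: 7+11+7+3+12+13+5 = 58
… (352 more)
Hub-#101-#106-#103-#104-#105-#102-Hub: 7+3+12+3+6+1+4 = 36  ← best
The minimum is 36.
One optimal route: Hub → #101 → #106 → #103 → #104 → #105 → #102 → Hub (or its reverse).

36 km — the shortest possible round trip.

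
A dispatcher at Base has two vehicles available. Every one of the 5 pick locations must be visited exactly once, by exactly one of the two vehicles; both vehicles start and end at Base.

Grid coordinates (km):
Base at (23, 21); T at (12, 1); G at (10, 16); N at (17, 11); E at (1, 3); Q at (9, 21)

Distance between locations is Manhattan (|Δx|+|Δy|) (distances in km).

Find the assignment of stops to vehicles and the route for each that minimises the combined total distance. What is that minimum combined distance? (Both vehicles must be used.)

Minimum combined distance: 112 km.

Check every non-empty split of the stops between the two vehicles; for each half take its own optimal tour:
  {T} + {G, N, E, Q}: 62 + 82 = 144
  {G} + {T, N, E, Q}: 36 + 84 = 120
  {T, G} + {N, E, Q}: 66 + 80 = 146
  {N} + {T, G, E, Q}: 32 + 86 = 118
  {T, N} + {G, E, Q}: 62 + 80 = 142
  {G, N} + {T, E, Q}: 46 + 84 = 130
  … (15 splits in total)
  {T, G, N, E} + {Q}: 84 + 28 = 112  ← best
Best: vehicle 1 Base → G → E → T → N → Base = 84; vehicle 2 Base → Q → Base = 28; combined 112.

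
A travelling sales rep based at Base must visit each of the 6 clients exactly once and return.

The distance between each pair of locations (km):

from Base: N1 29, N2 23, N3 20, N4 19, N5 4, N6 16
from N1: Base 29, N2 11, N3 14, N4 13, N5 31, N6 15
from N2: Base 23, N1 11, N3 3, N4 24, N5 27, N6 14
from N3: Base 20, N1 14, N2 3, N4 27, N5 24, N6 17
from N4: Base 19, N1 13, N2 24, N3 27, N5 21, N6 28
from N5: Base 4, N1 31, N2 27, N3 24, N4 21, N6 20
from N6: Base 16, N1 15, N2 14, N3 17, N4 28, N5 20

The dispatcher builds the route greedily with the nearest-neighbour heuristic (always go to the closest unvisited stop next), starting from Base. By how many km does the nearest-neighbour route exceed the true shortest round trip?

Base: N5=4, N6=16, N4=19, N3=20, N2=23, N1=29 ⇒ N5
N5: N6=20, N4=21, N3=24, N2=27, N1=31 ⇒ N6
N6: N2=14, N1=15, N3=17, N4=28 ⇒ N2
N2: N3=3, N1=11, N4=24 ⇒ N3
N3: N1=14, N4=27 ⇒ N1
N1: N4=13 ⇒ N4
NN route Base → N5 → N6 → N2 → N3 → N1 → N4 → Base costs 87.
Optimal: Base → N5 → N4 → N1 → N2 → N3 → N6 → Base costs 85 (by enumerating all 360 distinct tours).
Excess = 87 − 85 = 2.

2 km longer than the optimal tour.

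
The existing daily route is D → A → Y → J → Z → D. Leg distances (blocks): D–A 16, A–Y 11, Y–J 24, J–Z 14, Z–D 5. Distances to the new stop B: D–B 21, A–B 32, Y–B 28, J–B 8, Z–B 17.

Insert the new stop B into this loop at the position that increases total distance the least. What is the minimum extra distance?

Adding 11 blocks by placing B on the J–Z leg.

Insertion cost between consecutive stops i–j is d(i,B) + d(B,j) − d(i,j):
  between D and A: 21 + 32 − 16 = 37
  between A and Y: 32 + 28 − 11 = 49
  between Y and J: 28 + 8 − 24 = 12
  between J and Z: 8 + 17 − 14 = 11
  between Z and D: 17 + 21 − 5 = 33
Cheapest insertion is between J and Z, adding 11.
New total = 70 + 11 = 81.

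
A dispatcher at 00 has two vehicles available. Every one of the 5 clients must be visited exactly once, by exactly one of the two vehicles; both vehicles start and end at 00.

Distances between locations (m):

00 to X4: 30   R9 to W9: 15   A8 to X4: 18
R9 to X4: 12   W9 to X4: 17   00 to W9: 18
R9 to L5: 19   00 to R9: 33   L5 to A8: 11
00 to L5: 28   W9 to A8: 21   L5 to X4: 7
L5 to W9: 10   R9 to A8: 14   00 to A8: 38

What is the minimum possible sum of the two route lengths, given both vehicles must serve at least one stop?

Try each way of splitting the stops between the two vehicles (each non-empty) and, for each split, find the best tour for each vehicle:
  {R9} + {L5, W9, A8, X4}: 66 + 87 = 153
  {L5} + {R9, W9, A8, X4}: 56 + 95 = 151
  {R9, L5} + {W9, A8, X4}: 80 + 87 = 167
  {W9} + {R9, L5, A8, X4}: 36 + 95 = 131
  {R9, W9} + {L5, A8, X4}: 66 + 86 = 152
  {L5, W9} + {R9, A8, X4}: 56 + 94 = 150
  … (15 splits in total)
Best: vehicle 1 00 → W9 → 00 = 36; vehicle 2 00 → R9 → A8 → L5 → X4 → 00 = 95; combined 131.

Minimum combined distance: 131 m.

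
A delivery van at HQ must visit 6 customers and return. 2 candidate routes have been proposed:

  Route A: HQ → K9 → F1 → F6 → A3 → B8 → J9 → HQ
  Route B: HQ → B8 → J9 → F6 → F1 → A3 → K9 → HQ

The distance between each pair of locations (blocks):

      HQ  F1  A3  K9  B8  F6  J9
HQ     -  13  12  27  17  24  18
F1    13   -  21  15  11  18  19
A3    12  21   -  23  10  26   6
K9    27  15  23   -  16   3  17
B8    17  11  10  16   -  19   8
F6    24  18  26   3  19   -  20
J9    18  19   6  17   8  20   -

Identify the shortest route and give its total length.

Shortest is Route A, total 122 blocks.

Route A: 27 + 15 + 18 + 26 + 10 + 8 + 18 = 122
Route B: 17 + 8 + 20 + 18 + 21 + 23 + 27 = 134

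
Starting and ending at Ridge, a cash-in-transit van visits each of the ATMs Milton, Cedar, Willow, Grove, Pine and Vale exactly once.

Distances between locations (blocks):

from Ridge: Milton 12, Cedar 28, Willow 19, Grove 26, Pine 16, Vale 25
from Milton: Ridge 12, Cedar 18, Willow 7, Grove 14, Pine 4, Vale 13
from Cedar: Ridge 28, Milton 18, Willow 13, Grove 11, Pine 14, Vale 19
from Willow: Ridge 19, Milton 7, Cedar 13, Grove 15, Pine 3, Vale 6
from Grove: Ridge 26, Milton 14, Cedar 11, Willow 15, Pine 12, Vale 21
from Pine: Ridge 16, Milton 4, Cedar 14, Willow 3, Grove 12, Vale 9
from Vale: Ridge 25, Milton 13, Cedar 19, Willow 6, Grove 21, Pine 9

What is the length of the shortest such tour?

There are 360 distinct closed tours to check (reversals are equivalent).
Ridge-Milton-Cedar-Willow-Grove-Pine-Vale-Ridge: 12+18+13+15+12+9+25 = 104
Ridge-Milton-Cedar-Willow-Grove-Vale-Pine-Ridge: 12+18+13+15+21+9+16 = 104
Ridge-Milton-Cedar-Willow-Pine-Grove-Vale-Ridge: 12+18+13+3+12+21+25 = 104
Ridge-Milton-Cedar-Willow-Pine-Vale-Grove-Ridge: 12+18+13+3+9+21+26 = 102
Ridge-Milton-Cedar-Willow-Vale-Grove-Pine-Ridge: 12+18+13+6+21+12+16 = 98
Ridge-Milton-Cedar-Willow-Vale-Pine-Grove-Ridge: 12+18+13+6+9+12+26 = 96
Ridge-Milton-Cedar-Grove-Willow-Pine-Vale-Ridge: 12+18+11+15+3+9+25 = 93
Ridge-Milton-Cedar-Grove-Willow-Vale-Pine-Ridge: 12+18+11+15+6+9+16 = 87
… (352 more)
Ridge-Milton-Grove-Cedar-Willow-Vale-Pine-Ridge: 12+14+11+13+6+9+16 = 81  ← best
The minimum is 81.
One optimal route: Ridge → Milton → Grove → Cedar → Willow → Vale → Pine → Ridge (or its reverse).

Shortest round trip = 81 blocks.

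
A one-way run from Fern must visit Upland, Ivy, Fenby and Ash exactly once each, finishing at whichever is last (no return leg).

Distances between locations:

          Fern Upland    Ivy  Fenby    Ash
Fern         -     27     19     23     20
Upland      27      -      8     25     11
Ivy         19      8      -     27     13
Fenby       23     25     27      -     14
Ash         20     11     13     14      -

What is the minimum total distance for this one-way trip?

There are 4! = 24 possible orderings.
Fern → Upland → Ivy → Fenby → Ash: 27+8+27+14 = 76
Fern → Upland → Ivy → Ash → Fenby: 27+8+13+14 = 62
Fern → Upland → Fenby → Ivy → Ash: 27+25+27+13 = 92
Fern → Upland → Fenby → Ash → Ivy: 27+25+14+13 = 79
Fern → Upland → Ash → Ivy → Fenby: 27+11+13+27 = 78
Fern → Upland → Ash → Fenby → Ivy: 27+11+14+27 = 79
Fern → Ivy → Upland → Fenby → Ash: 19+8+25+14 = 66
Fern → Ivy → Upland → Ash → Fenby: 19+8+11+14 = 52
Fern → Ivy → Fenby → Upland → Ash: 19+27+25+11 = 82
Fern → Ivy → Fenby → Ash → Upland: 19+27+14+11 = 71
Fern → Ivy → Ash → Upland → Fenby: 19+13+11+25 = 68
Fern → Ivy → Ash → Fenby → Upland: 19+13+14+25 = 71
Fern → Fenby → Upland → Ivy → Ash: 23+25+8+13 = 69
Fern → Fenby → Upland → Ash → Ivy: 23+25+11+13 = 72
… (10 more)
The minimum is 52.
One shortest path: Fern → Ivy → Upland → Ash → Fenby.

Shortest open route: 52.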